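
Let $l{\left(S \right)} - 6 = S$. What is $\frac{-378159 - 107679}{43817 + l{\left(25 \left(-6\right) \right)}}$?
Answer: $- \frac{485838}{43673} \approx -11.124$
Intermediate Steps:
$l{\left(S \right)} = 6 + S$
$\frac{-378159 - 107679}{43817 + l{\left(25 \left(-6\right) \right)}} = \frac{-378159 - 107679}{43817 + \left(6 + 25 \left(-6\right)\right)} = - \frac{485838}{43817 + \left(6 - 150\right)} = - \frac{485838}{43817 - 144} = - \frac{485838}{43673}$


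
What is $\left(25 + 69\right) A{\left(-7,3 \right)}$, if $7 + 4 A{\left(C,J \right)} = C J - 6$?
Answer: $-799$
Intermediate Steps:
$A{\left(C,J \right)} = - \frac{13}{4} + \frac{C J}{4}$ ($A{\left(C,J \right)} = - \frac{7}{4} + \frac{C J - 6}{4} = - \frac{7}{4} + \frac{-6 + C J}{4} = - \frac{7}{4} + \left(- \frac{3}{2} + \frac{C J}{4}\right) = - \frac{13}{4} + \frac{C J}{4}$)
$\left(25 + 69\right) A{\left(-7,3 \right)} = \left(25 + 69\right) \left(- \frac{13}{4} + \frac{1}{4} \left(-7\right) 3\right) = 94 \left(- \frac{13}{4} - \frac{21}{4}\right) = 94 \left(- \frac{17}{2}\right) = -799$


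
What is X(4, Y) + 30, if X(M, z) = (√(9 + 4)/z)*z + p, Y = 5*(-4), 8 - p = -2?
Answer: 40 + √13 ≈ 43.606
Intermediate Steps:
p = 10 (p = 8 - 1*(-2) = 8 + 2 = 10)
Y = -20
X(M, z) = 10 + √13 (X(M, z) = (√(9 + 4)/z)*z + 10 = (√13/z)*z + 10 = √13 + 10 = 10 + √13)
X(4, Y) + 30 = (10 + √13) + 30 = 40 + √13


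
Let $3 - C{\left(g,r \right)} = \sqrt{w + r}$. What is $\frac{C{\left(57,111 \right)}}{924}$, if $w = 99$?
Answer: $\frac{1}{308} - \frac{\sqrt{210}}{924} \approx -0.012437$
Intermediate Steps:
$C{\left(g,r \right)} = 3 - \sqrt{99 + r}$
$\frac{C{\left(57,111 \right)}}{924} = \frac{3 - \sqrt{99 + 111}}{924} = \left(3 - \sqrt{210}\right) \frac{1}{924} = \frac{1}{308} - \frac{\sqrt{210}}{924}$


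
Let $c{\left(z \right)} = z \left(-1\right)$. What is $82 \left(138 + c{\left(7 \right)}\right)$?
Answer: $10742$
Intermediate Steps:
$c{\left(z \right)} = - z$
$82 \left(138 + c{\left(7 \right)}\right) = 82 \left(138 - 7\right) = 82 \cdot 131 = 10742$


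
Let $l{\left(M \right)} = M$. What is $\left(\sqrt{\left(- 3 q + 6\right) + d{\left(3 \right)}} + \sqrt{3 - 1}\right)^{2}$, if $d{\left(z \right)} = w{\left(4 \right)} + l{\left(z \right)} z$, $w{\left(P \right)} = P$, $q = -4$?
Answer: $33 + 2 \sqrt{62} \approx 48.748$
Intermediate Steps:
$d{\left(z \right)} = 4 + z^{2}$ ($d{\left(z \right)} = 4 + z z = 4 + z^{2}$)
$\left(\sqrt{\left(- 3 q + 6\right) + d{\left(3 \right)}} + \sqrt{3 - 1}\right)^{2} = \left(\sqrt{\left(\left(-3\right) \left(-4\right) + 6\right) + \left(4 + 3^{2}\right)} + \sqrt{3 - 1}\right)^{2} = \left(\sqrt{\left(12 + 6\right) + \left(4 + 9\right)} + \sqrt{2}\right)^{2} = \left(\sqrt{18 + 13} + \sqrt{2}\right)^{2} = \left(\sqrt{31} + \sqrt{2}\right)^{2} = \left(\sqrt{2} + \sqrt{31}\right)^{2}$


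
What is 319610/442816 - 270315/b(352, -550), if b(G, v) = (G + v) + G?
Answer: -2719331525/1549856 ≈ -1754.6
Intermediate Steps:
b(G, v) = v + 2*G
319610/442816 - 270315/b(352, -550) = 319610/442816 - 270315/(-550 + 2*352) = 319610*(1/442816) - 270315/(-550 + 704) = 159805/221408 - 270315/154 = -2719331525/1549856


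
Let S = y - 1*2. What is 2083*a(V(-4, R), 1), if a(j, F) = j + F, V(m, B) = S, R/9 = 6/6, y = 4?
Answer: 6249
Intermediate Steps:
R = 9 (R = 9*(6/6) = 9*(6*(⅙)) = 9*1 = 9)
S = 2 (S = 4 - 1*2 = 4 - 2 = 2)
V(m, B) = 2
a(j, F) = F + j
2083*a(V(-4, R), 1) = 2083*(1 + 2) = 2083*3 = 6249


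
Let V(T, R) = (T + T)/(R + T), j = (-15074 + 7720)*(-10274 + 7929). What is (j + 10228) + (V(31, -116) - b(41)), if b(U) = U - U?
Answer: 1466705368/85 ≈ 1.7255e+7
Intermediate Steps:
b(U) = 0
j = 17245130 (j = -7354*(-2345) = 17245130)
V(T, R) = 2*T/(R + T) (V(T, R) = (2*T)/(R + T) = 2*T/(R + T))
(j + 10228) + (V(31, -116) - b(41)) = (17245130 + 10228) + (2*31/(-116 + 31) - 1*0) = 17255358 + (2*31/(-85) + 0) = 17255358 + (2*31*(-1/85) + 0) = 17255358 + (-62/85 + 0) = 17255358 - 62/85 = 1466705368/85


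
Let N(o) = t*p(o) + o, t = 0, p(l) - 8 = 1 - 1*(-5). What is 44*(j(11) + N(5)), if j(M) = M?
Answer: 704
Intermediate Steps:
p(l) = 14 (p(l) = 8 + (1 - 1*(-5)) = 8 + (1 + 5) = 8 + 6 = 14)
N(o) = o (N(o) = 0*14 + o = 0 + o = o)
44*(j(11) + N(5)) = 44*(11 + 5) = 44*16 = 704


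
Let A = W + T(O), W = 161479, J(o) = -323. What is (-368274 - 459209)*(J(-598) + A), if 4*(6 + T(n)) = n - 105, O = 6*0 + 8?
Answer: -533315275949/4 ≈ -1.3333e+11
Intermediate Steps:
O = 8 (O = 0 + 8 = 8)
T(n) = -129/4 + n/4 (T(n) = -6 + (n - 105)/4 = -6 + (-105 + n)/4 = -6 + (-105/4 + n/4) = -129/4 + n/4)
A = 645795/4 (A = 161479 + (-129/4 + (¼)*8) = 161479 + (-129/4 + 2) = 161479 - 121/4 = 645795/4 ≈ 1.6145e+5)
(-368274 - 459209)*(J(-598) + A) = (-368274 - 459209)*(-323 + 645795/4) = -827483*644503/4 = -533315275949/4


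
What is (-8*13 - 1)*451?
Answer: -47355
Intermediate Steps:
(-8*13 - 1)*451 = (-104 - 1)*451 = -105*451 = -47355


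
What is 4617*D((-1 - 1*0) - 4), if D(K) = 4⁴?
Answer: 1181952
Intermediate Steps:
D(K) = 256
4617*D((-1 - 1*0) - 4) = 4617*256 = 1181952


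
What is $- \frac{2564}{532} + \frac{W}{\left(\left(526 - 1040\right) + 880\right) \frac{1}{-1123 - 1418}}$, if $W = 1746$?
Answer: $- \frac{98383424}{8113} \approx -12127.0$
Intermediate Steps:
$- \frac{2564}{532} + \frac{W}{\left(\left(526 - 1040\right) + 880\right) \frac{1}{-1123 - 1418}} = - \frac{2564}{532} + \frac{1746}{\left(\left(526 - 1040\right) + 880\right) \frac{1}{-1123 - 1418}} = \left(-2564\right) \frac{1}{532} + \frac{1746}{\left(-514 + 880\right) \frac{1}{-2541}} = - \frac{641}{133} + \frac{1746}{366 \left(- \frac{1}{2541}\right)} = - \frac{641}{133} + \frac{1746}{- \frac{122}{847}} = - \frac{641}{133} + 1746 \left(- \frac{847}{122}\right) = - \frac{641}{133} - \frac{739431}{61} = - \frac{98383424}{8113}$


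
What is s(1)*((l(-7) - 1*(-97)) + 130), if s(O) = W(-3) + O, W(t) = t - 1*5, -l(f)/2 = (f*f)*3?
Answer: 469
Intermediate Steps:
l(f) = -6*f² (l(f) = -2*f*f*3 = -2*f²*3 = -6*f²)
W(t) = -5 + t (W(t) = t - 5 = -5 + t)
s(O) = -8 + O (s(O) = (-5 - 3) + O = -8 + O)
s(1)*((l(-7) - 1*(-97)) + 130) = (-8 + 1)*((-6*(-7)² - 1*(-97)) + 130) = -7*((-6*49 + 97) + 130) = -7*((-294 + 97) + 130) = -7*(-197 + 130) = -7*(-67) = 469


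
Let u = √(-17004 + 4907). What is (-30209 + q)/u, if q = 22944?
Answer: 7265*I*√12097/12097 ≈ 66.054*I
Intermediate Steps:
u = I*√12097 (u = √(-12097) = I*√12097 ≈ 109.99*I)
(-30209 + q)/u = (-30209 + 22944)/((I*√12097)) = -(-7265)*I*√12097/12097 = 7265*I*√12097/12097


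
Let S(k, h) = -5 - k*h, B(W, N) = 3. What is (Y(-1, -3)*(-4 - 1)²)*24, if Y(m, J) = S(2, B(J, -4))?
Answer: -6600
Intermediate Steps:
S(k, h) = -5 - h*k
Y(m, J) = -11 (Y(m, J) = -5 - 1*3*2 = -5 - 6 = -11)
(Y(-1, -3)*(-4 - 1)²)*24 = -11*(-4 - 1)²*24 = -11*(-5)²*24 = -11*25*24 = -275*24 = -6600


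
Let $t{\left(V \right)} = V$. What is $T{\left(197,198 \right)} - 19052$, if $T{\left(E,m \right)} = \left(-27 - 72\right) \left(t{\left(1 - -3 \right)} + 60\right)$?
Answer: $-25388$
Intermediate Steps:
$T{\left(E,m \right)} = -6336$ ($T{\left(E,m \right)} = \left(-27 - 72\right) \left(\left(1 - -3\right) + 60\right) = - 99 \left(\left(1 + 3\right) + 60\right) = - 99 \left(4 + 60\right) = \left(-99\right) 64 = -6336$)
$T{\left(197,198 \right)} - 19052 = -6336 - 19052 = -25388$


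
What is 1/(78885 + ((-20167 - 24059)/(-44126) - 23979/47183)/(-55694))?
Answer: 28988686037063/2286772497776560254 ≈ 1.2677e-5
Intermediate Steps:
1/(78885 + ((-20167 - 24059)/(-44126) - 23979/47183)/(-55694)) = 1/(78885 + (-44226*(-1/44126) - 23979*1/47183)*(-1/55694)) = 1/(78885 + (22113/22063 - 23979/47183)*(-1/55694)) = 1/(78885 + (514309002/1040998529)*(-1/55694)) = 1/(78885 - 257154501/28988686037063) = 1/(2286772497776560254/28988686037063) = 28988686037063/2286772497776560254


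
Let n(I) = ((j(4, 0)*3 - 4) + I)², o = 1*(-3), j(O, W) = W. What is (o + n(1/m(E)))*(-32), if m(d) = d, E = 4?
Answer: -354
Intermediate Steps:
o = -3
n(I) = (-4 + I)² (n(I) = ((0*3 - 4) + I)² = ((0 - 4) + I)² = (-4 + I)²)
(o + n(1/m(E)))*(-32) = (-3 + (-4 + 1/4)²)*(-32) = (-3 + (-4 + ¼)²)*(-32) = (-3 + (-15/4)²)*(-32) = (-3 + 225/16)*(-32) = (177/16)*(-32) = -354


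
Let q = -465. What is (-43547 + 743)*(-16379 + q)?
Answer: 720990576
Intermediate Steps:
(-43547 + 743)*(-16379 + q) = (-43547 + 743)*(-16379 - 465) = -42804*(-16844) = 720990576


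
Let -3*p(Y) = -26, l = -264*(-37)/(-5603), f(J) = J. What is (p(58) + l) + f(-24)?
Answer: -287042/16809 ≈ -17.077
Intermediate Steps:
l = -9768/5603 (l = 9768*(-1/5603) = -9768/5603 ≈ -1.7434)
p(Y) = 26/3 (p(Y) = -⅓*(-26) = 26/3)
(p(58) + l) + f(-24) = (26/3 - 9768/5603) - 24 = 116374/16809 - 24 = -287042/16809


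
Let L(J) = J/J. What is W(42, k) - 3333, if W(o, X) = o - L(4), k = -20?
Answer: -3292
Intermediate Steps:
L(J) = 1
W(o, X) = -1 + o (W(o, X) = o - 1*1 = o - 1 = -1 + o)
W(42, k) - 3333 = (-1 + 42) - 3333 = 41 - 3333 = -3292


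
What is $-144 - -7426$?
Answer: $7282$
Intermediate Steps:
$-144 - -7426 = -144 + 7426 = 7282$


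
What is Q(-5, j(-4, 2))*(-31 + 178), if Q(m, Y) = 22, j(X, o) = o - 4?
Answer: 3234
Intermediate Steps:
j(X, o) = -4 + o
Q(-5, j(-4, 2))*(-31 + 178) = 22*(-31 + 178) = 22*147 = 3234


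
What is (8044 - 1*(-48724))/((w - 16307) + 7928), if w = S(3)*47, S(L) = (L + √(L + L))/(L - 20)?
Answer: -22933590784/3388363967 + 22678816*√6/10165091901 ≈ -6.7629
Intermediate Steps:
S(L) = (L + √2*√L)/(-20 + L) (S(L) = (L + √(2*L))/(-20 + L) = (L + √2*√L)/(-20 + L))
w = -141/17 - 47*√6/17 (w = ((3 + √2*√3)/(-20 + 3))*47 = ((3 + √6)/(-17))*47 = -(3 + √6)/17*47 = (-3/17 - √6/17)*47 = -141/17 - 47*√6/17 ≈ -15.066)
(8044 - 1*(-48724))/((w - 16307) + 7928) = (8044 - 1*(-48724))/(((-141/17 - 47*√6/17) - 16307) + 7928) = (8044 + 48724)/((-277360/17 - 47*√6/17) + 7928) = 56768/(-142584/17 - 47*√6/17)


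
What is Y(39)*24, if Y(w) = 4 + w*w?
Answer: 36600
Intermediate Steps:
Y(w) = 4 + w²
Y(39)*24 = (4 + 39²)*24 = (4 + 1521)*24 = 1525*24 = 36600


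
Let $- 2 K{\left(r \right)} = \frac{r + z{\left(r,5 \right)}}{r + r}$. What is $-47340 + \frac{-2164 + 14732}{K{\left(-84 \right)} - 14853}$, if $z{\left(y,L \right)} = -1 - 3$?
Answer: $- \frac{29532971436}{623837} \approx -47341.0$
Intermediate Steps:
$z{\left(y,L \right)} = -4$
$K{\left(r \right)} = - \frac{-4 + r}{4 r}$ ($K{\left(r \right)} = - \frac{\left(r - 4\right) \frac{1}{r + r}}{2} = - \frac{\left(-4 + r\right) \frac{1}{2 r}}{2} = - \frac{\frac{1}{2} \frac{1}{r} \left(-4 + r\right)}{2} = - \frac{-4 + r}{4 r}$)
$-47340 + \frac{-2164 + 14732}{K{\left(-84 \right)} - 14853} = -47340 + \frac{-2164 + 14732}{\frac{4 - -84}{4 \left(-84\right)} - 14853} = -47340 + \frac{12568}{\frac{1}{4} \left(- \frac{1}{84}\right) \left(4 + 84\right) - 14853} = -47340 + \frac{12568}{\frac{1}{4} \left(- \frac{1}{84}\right) 88 - 14853} = -47340 + \frac{12568}{- \frac{11}{42} - 14853} = -47340 + \frac{12568}{- \frac{623837}{42}} = -47340 + 12568 \left(- \frac{42}{623837}\right) = -47340 - \frac{527856}{623837} = - \frac{29532971436}{623837}$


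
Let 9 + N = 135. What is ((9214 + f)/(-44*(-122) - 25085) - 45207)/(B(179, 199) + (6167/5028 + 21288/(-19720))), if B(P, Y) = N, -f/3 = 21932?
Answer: -11046664065574740/30826911707239 ≈ -358.34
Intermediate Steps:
N = 126 (N = -9 + 135 = 126)
f = -65796 (f = -3*21932 = -65796)
B(P, Y) = 126
((9214 + f)/(-44*(-122) - 25085) - 45207)/(B(179, 199) + (6167/5028 + 21288/(-19720))) = ((9214 - 65796)/(-44*(-122) - 25085) - 45207)/(126 + (6167/5028 + 21288/(-19720))) = (-56582/(5368 - 25085) - 45207)/(126 + (6167*(1/5028) + 21288*(-1/19720))) = (-56582/(-19717) - 45207)/(126 + (6167/5028 - 2661/2465)) = (-56582*(-1/19717) - 45207)/(126 + 1822147/12394020) = (56582/19717 - 45207)/(1563468667/12394020) = -891289837/19717*12394020/1563468667 = -11046664065574740/30826911707239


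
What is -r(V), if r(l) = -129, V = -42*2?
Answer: 129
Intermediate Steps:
V = -84
-r(V) = -1*(-129) = 129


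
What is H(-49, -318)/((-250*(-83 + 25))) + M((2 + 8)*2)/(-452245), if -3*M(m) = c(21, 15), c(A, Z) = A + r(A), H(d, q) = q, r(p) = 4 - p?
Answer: -43138373/1967265750 ≈ -0.021928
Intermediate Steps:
c(A, Z) = 4 (c(A, Z) = A + (4 - A) = 4)
M(m) = -4/3 (M(m) = -1/3*4 = -4/3)
H(-49, -318)/((-250*(-83 + 25))) + M((2 + 8)*2)/(-452245) = -318*(-1/(250*(-83 + 25))) - 4/3/(-452245) = -318/((-250*(-58))) - 4/3*(-1/452245) = -318/14500 + 4/1356735 = -318*1/14500 + 4/1356735 = -159/7250 + 4/1356735 = -43138373/1967265750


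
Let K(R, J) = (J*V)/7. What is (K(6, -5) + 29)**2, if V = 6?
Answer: 29929/49 ≈ 610.80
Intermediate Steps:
K(R, J) = 6*J/7 (K(R, J) = (J*6)/7 = (6*J)*(1/7) = 6*J/7)
(K(6, -5) + 29)**2 = ((6/7)*(-5) + 29)**2 = (-30/7 + 29)**2 = (173/7)**2 = 29929/49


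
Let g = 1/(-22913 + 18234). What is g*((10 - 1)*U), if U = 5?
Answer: -45/4679 ≈ -0.0096174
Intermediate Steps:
g = -1/4679 (g = 1/(-4679) = -1/4679 ≈ -0.00021372)
g*((10 - 1)*U) = -(10 - 1)*5/4679 = -9*5/4679 = -1/4679*45 = -45/4679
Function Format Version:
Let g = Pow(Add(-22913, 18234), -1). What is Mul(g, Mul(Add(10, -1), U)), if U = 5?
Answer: Rational(-45, 4679) ≈ -0.0096174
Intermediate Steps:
g = Rational(-1, 4679) (g = Pow(-4679, -1) = Rational(-1, 4679) ≈ -0.00021372)
Mul(g, Mul(Add(10, -1), U)) = Mul(Rational(-1, 4679), Mul(Add(10, -1), 5)) = Mul(Rational(-1, 4679), Mul(9, 5)) = Mul(Rational(-1, 4679), 45) = Rational(-45, 4679)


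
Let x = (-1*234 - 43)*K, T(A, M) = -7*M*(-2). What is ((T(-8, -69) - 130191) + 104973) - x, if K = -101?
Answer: -54161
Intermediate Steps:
T(A, M) = 14*M
x = 27977 (x = (-1*234 - 43)*(-101) = (-234 - 43)*(-101) = -277*(-101) = 27977)
((T(-8, -69) - 130191) + 104973) - x = ((14*(-69) - 130191) + 104973) - 1*27977 = ((-966 - 130191) + 104973) - 27977 = (-131157 + 104973) - 27977 = -26184 - 27977 = -54161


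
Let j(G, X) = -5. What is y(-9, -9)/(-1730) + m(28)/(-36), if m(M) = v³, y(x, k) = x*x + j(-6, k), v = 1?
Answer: -2233/31140 ≈ -0.071708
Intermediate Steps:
y(x, k) = -5 + x² (y(x, k) = x*x - 5 = x² - 5 = -5 + x²)
m(M) = 1 (m(M) = 1³ = 1)
y(-9, -9)/(-1730) + m(28)/(-36) = (-5 + (-9)²)/(-1730) + 1/(-36) = (-5 + 81)*(-1/1730) + 1*(-1/36) = 76*(-1/1730) - 1/36 = -38/865 - 1/36 = -2233/31140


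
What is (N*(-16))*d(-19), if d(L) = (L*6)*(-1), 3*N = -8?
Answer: 4864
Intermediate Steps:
N = -8/3 (N = (1/3)*(-8) = -8/3 ≈ -2.6667)
d(L) = -6*L (d(L) = (6*L)*(-1) = -6*L)
(N*(-16))*d(-19) = (-8/3*(-16))*(-6*(-19)) = (128/3)*114 = 4864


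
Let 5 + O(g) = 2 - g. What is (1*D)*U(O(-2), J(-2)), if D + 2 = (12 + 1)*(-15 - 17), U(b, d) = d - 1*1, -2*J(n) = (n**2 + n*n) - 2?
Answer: 1672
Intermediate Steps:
O(g) = -3 - g (O(g) = -5 + (2 - g) = -3 - g)
J(n) = 1 - n**2 (J(n) = -((n**2 + n*n) - 2)/2 = -((n**2 + n**2) - 2)/2 = -(2*n**2 - 2)/2 = -(-2 + 2*n**2)/2 = 1 - n**2)
U(b, d) = -1 + d (U(b, d) = d - 1 = -1 + d)
D = -418 (D = -2 + (12 + 1)*(-15 - 17) = -2 + 13*(-32) = -2 - 416 = -418)
(1*D)*U(O(-2), J(-2)) = (1*(-418))*(-1 + (1 - 1*(-2)**2)) = -418*(-1 + (1 - 1*4)) = -418*(-1 + (1 - 4)) = -418*(-1 - 3) = -418*(-4) = 1672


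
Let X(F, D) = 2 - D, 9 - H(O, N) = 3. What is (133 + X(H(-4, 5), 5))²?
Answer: 16900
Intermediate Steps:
H(O, N) = 6 (H(O, N) = 9 - 1*3 = 9 - 3 = 6)
(133 + X(H(-4, 5), 5))² = (133 + (2 - 1*5))² = (133 + (2 - 5))² = (133 - 3)² = 130² = 16900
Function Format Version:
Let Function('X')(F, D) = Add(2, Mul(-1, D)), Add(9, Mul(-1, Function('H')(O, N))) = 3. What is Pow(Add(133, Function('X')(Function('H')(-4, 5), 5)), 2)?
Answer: 16900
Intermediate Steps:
Function('H')(O, N) = 6 (Function('H')(O, N) = Add(9, Mul(-1, 3)) = Add(9, -3) = 6)
Pow(Add(133, Function('X')(Function('H')(-4, 5), 5)), 2) = Pow(Add(133, Add(2, Mul(-1, 5))), 2) = Pow(Add(133, Add(2, -5)), 2) = Pow(Add(133, -3), 2) = Pow(130, 2) = 16900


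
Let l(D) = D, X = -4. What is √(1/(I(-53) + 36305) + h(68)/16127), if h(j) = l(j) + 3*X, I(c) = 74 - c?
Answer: √8390050897789/48961572 ≈ 0.059160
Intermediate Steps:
h(j) = -12 + j (h(j) = j + 3*(-4) = j - 12 = -12 + j)
√(1/(I(-53) + 36305) + h(68)/16127) = √(1/((74 - 1*(-53)) + 36305) + (-12 + 68)/16127) = √(1/((74 + 53) + 36305) + 56*(1/16127)) = √(1/(127 + 36305) + 56/16127) = √(1/36432 + 56/16127) = √(2056319/587538864) = √8390050897789/48961572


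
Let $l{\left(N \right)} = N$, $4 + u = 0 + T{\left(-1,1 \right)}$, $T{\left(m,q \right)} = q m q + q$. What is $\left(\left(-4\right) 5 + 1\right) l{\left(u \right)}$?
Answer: $76$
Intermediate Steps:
$T{\left(m,q \right)} = q + m q^{2}$ ($T{\left(m,q \right)} = m q q + q = m q^{2} + q = q + m q^{2}$)
$u = -4$ ($u = -4 + \left(0 + 1 \left(1 - 1\right)\right) = -4 + \left(0 + 1 \cdot 0\right) = -4 + \left(0 + 0\right) = -4 + 0 = -4$)
$\left(\left(-4\right) 5 + 1\right) l{\left(u \right)} = \left(\left(-4\right) 5 + 1\right) \left(-4\right) = \left(-20 + 1\right) \left(-4\right) = \left(-19\right) \left(-4\right) = 76$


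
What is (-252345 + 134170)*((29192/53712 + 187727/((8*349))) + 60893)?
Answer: -67521625398268625/9372744 ≈ -7.2040e+9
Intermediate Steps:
(-252345 + 134170)*((29192/53712 + 187727/((8*349))) + 60893) = -118175*((29192*(1/53712) + 187727/2792) + 60893) = -118175*((3649/6714 + 187727*(1/2792)) + 60893) = -118175*((3649/6714 + 187727/2792) + 60893) = -118175*(635293543/9372744 + 60893) = -118175*571369793935/9372744 = -67521625398268625/9372744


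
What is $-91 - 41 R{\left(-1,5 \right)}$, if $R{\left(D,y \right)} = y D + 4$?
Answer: $-50$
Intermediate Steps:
$R{\left(D,y \right)} = 4 + D y$ ($R{\left(D,y \right)} = D y + 4 = 4 + D y$)
$-91 - 41 R{\left(-1,5 \right)} = -91 - 41 \left(4 - 5\right) = -91 - -41 = -91 + 41 = -50$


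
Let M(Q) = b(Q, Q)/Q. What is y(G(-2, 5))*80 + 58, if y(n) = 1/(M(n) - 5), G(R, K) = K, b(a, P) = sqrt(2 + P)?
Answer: 12922/309 - 200*sqrt(7)/309 ≈ 40.106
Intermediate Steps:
M(Q) = sqrt(2 + Q)/Q
y(n) = 1/(-5 + sqrt(2 + n)/n) (y(n) = 1/(sqrt(2 + n)/n - 5) = 1/(-5 + sqrt(2 + n)/n))
y(G(-2, 5))*80 + 58 = -1*5/(-sqrt(2 + 5) + 5*5)*80 + 58 = -1*5/(-sqrt(7) + 25)*80 + 58 = -1*5/(25 - sqrt(7))*80 + 58 = -5/(25 - sqrt(7))*80 + 58 = -400/(25 - sqrt(7)) + 58 = 58 - 400/(25 - sqrt(7))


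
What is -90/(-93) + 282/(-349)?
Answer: 1728/10819 ≈ 0.15972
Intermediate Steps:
-90/(-93) + 282/(-349) = -90*(-1/93) + 282*(-1/349) = 30/31 - 282/349 = 1728/10819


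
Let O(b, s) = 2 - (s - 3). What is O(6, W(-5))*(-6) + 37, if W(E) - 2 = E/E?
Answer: 25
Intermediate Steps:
W(E) = 3 (W(E) = 2 + E/E = 2 + 1 = 3)
O(b, s) = 5 - s (O(b, s) = 2 - (-3 + s) = 2 + (3 - s) = 5 - s)
O(6, W(-5))*(-6) + 37 = (5 - 1*3)*(-6) + 37 = (5 - 3)*(-6) + 37 = 2*(-6) + 37 = -12 + 37 = 25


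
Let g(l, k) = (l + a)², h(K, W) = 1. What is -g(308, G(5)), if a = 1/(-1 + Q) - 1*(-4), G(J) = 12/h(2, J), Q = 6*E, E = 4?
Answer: -51509329/529 ≈ -97371.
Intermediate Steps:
Q = 24 (Q = 6*4 = 24)
G(J) = 12 (G(J) = 12/1 = 12*1 = 12)
a = 93/23 (a = 1/(-1 + 24) - 1*(-4) = 1/23 + 4 = 93/23 ≈ 4.0435)
g(l, k) = (93/23 + l)² (g(l, k) = (l + 93/23)² = (93/23 + l)²)
-g(308, G(5)) = -(93 + 23*308)²/529 = -(93 + 7084)²/529 = -7177²/529 = -51509329/529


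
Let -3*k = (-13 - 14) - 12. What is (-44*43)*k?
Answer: -24596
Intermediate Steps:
k = 13 (k = -((-13 - 14) - 12)/3 = -(-27 - 12)/3 = -⅓*(-39) = 13)
(-44*43)*k = -44*43*13 = -1892*13 = -24596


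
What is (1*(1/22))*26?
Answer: 13/11 ≈ 1.1818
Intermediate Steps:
(1*(1/22))*26 = (1/22)*26 = 13/11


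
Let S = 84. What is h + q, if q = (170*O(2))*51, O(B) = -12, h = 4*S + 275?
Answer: -103429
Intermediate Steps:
h = 611 (h = 4*84 + 275 = 336 + 275 = 611)
q = -104040 (q = (170*(-12))*51 = -2040*51 = -104040)
h + q = 611 - 104040 = -103429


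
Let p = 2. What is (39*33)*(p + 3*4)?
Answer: 18018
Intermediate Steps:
(39*33)*(p + 3*4) = (39*33)*(2 + 3*4) = 1287*(2 + 12) = 1287*14 = 18018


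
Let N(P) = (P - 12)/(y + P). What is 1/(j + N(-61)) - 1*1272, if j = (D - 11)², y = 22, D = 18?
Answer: -2523609/1984 ≈ -1272.0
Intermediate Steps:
N(P) = (-12 + P)/(22 + P) (N(P) = (P - 12)/(22 + P) = (-12 + P)/(22 + P))
j = 49 (j = (18 - 11)² = 7² = 49)
1/(j + N(-61)) - 1*1272 = 1/(49 + (-12 - 61)/(22 - 61)) - 1*1272 = 1/(49 - 73/(-39)) - 1272 = 1/(49 - 1/39*(-73)) - 1272 = 1/(49 + 73/39) - 1272 = 1/(1984/39) - 1272 = 39/1984 - 1272 = -2523609/1984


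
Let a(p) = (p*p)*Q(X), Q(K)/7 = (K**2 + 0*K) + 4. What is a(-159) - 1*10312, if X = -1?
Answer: 874523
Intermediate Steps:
Q(K) = 28 + 7*K**2 (Q(K) = 7*((K**2 + 0*K) + 4) = 7*((K**2 + 0) + 4) = 7*(K**2 + 4) = 7*(4 + K**2) = 28 + 7*K**2)
a(p) = 35*p**2 (a(p) = (p*p)*(28 + 7*(-1)**2) = p**2*(28 + 7*1) = p**2*(28 + 7) = p**2*35 = 35*p**2)
a(-159) - 1*10312 = 35*(-159)**2 - 1*10312 = 35*25281 - 10312 = 884835 - 10312 = 874523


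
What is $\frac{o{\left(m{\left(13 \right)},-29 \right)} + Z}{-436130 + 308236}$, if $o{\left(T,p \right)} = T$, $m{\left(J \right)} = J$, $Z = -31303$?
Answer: $\frac{15645}{63947} \approx 0.24466$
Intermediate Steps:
$\frac{o{\left(m{\left(13 \right)},-29 \right)} + Z}{-436130 + 308236} = \frac{13 - 31303}{-436130 + 308236} = - \frac{31290}{-127894} = \left(-31290\right) \left(- \frac{1}{127894}\right) = \frac{15645}{63947}$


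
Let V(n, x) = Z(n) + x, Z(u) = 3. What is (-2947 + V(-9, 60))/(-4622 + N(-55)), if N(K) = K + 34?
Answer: 2884/4643 ≈ 0.62115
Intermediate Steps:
N(K) = 34 + K
V(n, x) = 3 + x
(-2947 + V(-9, 60))/(-4622 + N(-55)) = (-2947 + (3 + 60))/(-4622 + (34 - 55)) = (-2947 + 63)/(-4622 - 21) = -2884/(-4643) = -2884*(-1/4643) = 2884/4643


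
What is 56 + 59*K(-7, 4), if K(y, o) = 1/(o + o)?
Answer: 507/8 ≈ 63.375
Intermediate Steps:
K(y, o) = 1/(2*o)
56 + 59*K(-7, 4) = 56 + 59*((1/2)/4) = 56 + 59*((1/2)*(1/4)) = 56 + 59*(1/8) = 56 + 59/8 = 507/8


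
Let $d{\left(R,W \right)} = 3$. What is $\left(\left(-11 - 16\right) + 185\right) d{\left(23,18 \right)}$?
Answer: $474$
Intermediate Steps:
$\left(\left(-11 - 16\right) + 185\right) d{\left(23,18 \right)} = \left(\left(-11 - 16\right) + 185\right) 3 = \left(-27 + 185\right) 3 = 158 \cdot 3 = 474$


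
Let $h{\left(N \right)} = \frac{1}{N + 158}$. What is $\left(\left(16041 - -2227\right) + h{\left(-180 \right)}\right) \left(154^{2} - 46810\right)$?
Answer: $- \frac{4640681565}{11} \approx -4.2188 \cdot 10^{8}$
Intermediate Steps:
$h{\left(N \right)} = \frac{1}{158 + N}$
$\left(\left(16041 - -2227\right) + h{\left(-180 \right)}\right) \left(154^{2} - 46810\right) = \left(\left(16041 - -2227\right) + \frac{1}{158 - 180}\right) \left(154^{2} - 46810\right) = \left(\left(16041 + 2227\right) + \frac{1}{-22}\right) \left(23716 - 46810\right) = \left(18268 - \frac{1}{22}\right) \left(-23094\right) = \frac{401895}{22} \left(-23094\right) = - \frac{4640681565}{11}$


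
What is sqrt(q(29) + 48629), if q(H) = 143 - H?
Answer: sqrt(48743) ≈ 220.78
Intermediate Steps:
sqrt(q(29) + 48629) = sqrt((143 - 1*29) + 48629) = sqrt((143 - 29) + 48629) = sqrt(114 + 48629) = sqrt(48743)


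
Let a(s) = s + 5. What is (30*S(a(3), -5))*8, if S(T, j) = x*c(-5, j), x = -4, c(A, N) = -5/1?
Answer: 4800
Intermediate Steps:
c(A, N) = -5 (c(A, N) = -5*1 = -5)
a(s) = 5 + s
S(T, j) = 20 (S(T, j) = -4*(-5) = 20)
(30*S(a(3), -5))*8 = (30*20)*8 = 600*8 = 4800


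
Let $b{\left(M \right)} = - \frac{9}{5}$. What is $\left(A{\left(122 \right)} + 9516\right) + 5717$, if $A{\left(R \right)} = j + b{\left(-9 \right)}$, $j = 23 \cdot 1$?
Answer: $\frac{76271}{5} \approx 15254.0$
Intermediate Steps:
$b{\left(M \right)} = - \frac{9}{5}$ ($b{\left(M \right)} = \left(-9\right) \frac{1}{5} = - \frac{9}{5}$)
$j = 23$
$A{\left(R \right)} = \frac{106}{5}$ ($A{\left(R \right)} = 23 - \frac{9}{5} = \frac{106}{5}$)
$\left(A{\left(122 \right)} + 9516\right) + 5717 = \left(\frac{106}{5} + 9516\right) + 5717 = \frac{47686}{5} + 5717 = \frac{76271}{5}$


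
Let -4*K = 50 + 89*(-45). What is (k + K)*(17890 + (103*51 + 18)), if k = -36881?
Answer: -3325201609/4 ≈ -8.3130e+8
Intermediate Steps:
K = 3955/4 (K = -(50 + 89*(-45))/4 = -(50 - 4005)/4 = -¼*(-3955) = 3955/4 ≈ 988.75)
(k + K)*(17890 + (103*51 + 18)) = (-36881 + 3955/4)*(17890 + (103*51 + 18)) = -143569*(17890 + (5253 + 18))/4 = -143569*(17890 + 5271)/4 = -143569/4*23161 = -3325201609/4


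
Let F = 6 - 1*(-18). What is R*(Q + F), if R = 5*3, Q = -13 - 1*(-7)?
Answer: 270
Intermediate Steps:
F = 24 (F = 6 + 18 = 24)
Q = -6 (Q = -13 + 7 = -6)
R = 15
R*(Q + F) = 15*(-6 + 24) = 15*18 = 270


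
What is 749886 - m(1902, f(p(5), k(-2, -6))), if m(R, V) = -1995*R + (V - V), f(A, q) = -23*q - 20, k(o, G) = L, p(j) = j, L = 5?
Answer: 4544376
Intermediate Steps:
k(o, G) = 5
f(A, q) = -20 - 23*q
m(R, V) = -1995*R (m(R, V) = -1995*R + 0 = -1995*R)
749886 - m(1902, f(p(5), k(-2, -6))) = 749886 - (-1995)*1902 = 749886 - 1*(-3794490) = 749886 + 3794490 = 4544376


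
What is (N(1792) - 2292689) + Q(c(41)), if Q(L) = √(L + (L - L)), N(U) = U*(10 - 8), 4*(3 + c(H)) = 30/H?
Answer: -2289105 + I*√18942/82 ≈ -2.2891e+6 + 1.6784*I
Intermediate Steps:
c(H) = -3 + 15/(2*H) (c(H) = -3 + (30/H)/4 = -3 + 15/(2*H))
N(U) = 2*U (N(U) = U*2 = 2*U)
Q(L) = √L (Q(L) = √(L + 0) = √L)
(N(1792) - 2292689) + Q(c(41)) = (2*1792 - 2292689) + √(-3 + (15/2)/41) = (3584 - 2292689) + √(-3 + (15/2)*(1/41)) = -2289105 + √(-3 + 15/82) = -2289105 + √(-231/82) = -2289105 + I*√18942/82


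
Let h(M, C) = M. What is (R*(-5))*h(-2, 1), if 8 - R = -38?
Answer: 460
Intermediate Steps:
R = 46 (R = 8 - 1*(-38) = 8 + 38 = 46)
(R*(-5))*h(-2, 1) = (46*(-5))*(-2) = -230*(-2) = 460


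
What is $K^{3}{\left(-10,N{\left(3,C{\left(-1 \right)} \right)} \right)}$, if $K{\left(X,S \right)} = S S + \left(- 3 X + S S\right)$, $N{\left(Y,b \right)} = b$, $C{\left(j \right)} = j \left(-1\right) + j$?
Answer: $27000$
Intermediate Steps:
$C{\left(j \right)} = 0$ ($C{\left(j \right)} = - j + j = 0$)
$K{\left(X,S \right)} = - 3 X + 2 S^{2}$ ($K{\left(X,S \right)} = S^{2} + \left(- 3 X + S^{2}\right) = S^{2} + \left(S^{2} - 3 X\right) = - 3 X + 2 S^{2}$)
$K^{3}{\left(-10,N{\left(3,C{\left(-1 \right)} \right)} \right)} = \left(\left(-3\right) \left(-10\right) + 2 \cdot 0^{2}\right)^{3} = \left(30 + 2 \cdot 0\right)^{3} = \left(30 + 0\right)^{3} = 30^{3} = 27000$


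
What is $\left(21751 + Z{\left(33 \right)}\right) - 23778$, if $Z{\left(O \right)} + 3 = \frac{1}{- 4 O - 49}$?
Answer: $- \frac{367431}{181} \approx -2030.0$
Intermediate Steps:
$Z{\left(O \right)} = -3 + \frac{1}{-49 - 4 O}$ ($Z{\left(O \right)} = -3 + \frac{1}{- 4 O - 49} = -3 + \frac{1}{-49 - 4 O}$)
$\left(21751 + Z{\left(33 \right)}\right) - 23778 = \left(21751 + \frac{4 \left(-37 - 99\right)}{49 + 4 \cdot 33}\right) - 23778 = \left(21751 + \frac{4 \left(-37 - 99\right)}{49 + 132}\right) - 23778 = \left(21751 + 4 \cdot \frac{1}{181} \left(-136\right)\right) - 23778 = \left(21751 - \frac{544}{181}\right) - 23778 = \frac{3936387}{181} - 23778 = - \frac{367431}{181}$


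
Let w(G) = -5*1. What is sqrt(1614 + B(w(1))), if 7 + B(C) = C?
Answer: 3*sqrt(178) ≈ 40.025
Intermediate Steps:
w(G) = -5
B(C) = -7 + C
sqrt(1614 + B(w(1))) = sqrt(1614 + (-7 - 5)) = sqrt(1614 - 12) = sqrt(1602) = 3*sqrt(178)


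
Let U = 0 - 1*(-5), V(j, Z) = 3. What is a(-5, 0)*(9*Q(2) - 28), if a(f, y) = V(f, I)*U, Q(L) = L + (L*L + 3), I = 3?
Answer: 795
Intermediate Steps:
U = 5 (U = 0 + 5 = 5)
Q(L) = 3 + L + L² (Q(L) = L + (L² + 3) = L + (3 + L²) = 3 + L + L²)
a(f, y) = 15 (a(f, y) = 3*5 = 15)
a(-5, 0)*(9*Q(2) - 28) = 15*(9*(3 + 2 + 2²) - 28) = 15*(9*(3 + 2 + 4) - 28) = 15*(9*9 - 28) = 15*(81 - 28) = 15*53 = 795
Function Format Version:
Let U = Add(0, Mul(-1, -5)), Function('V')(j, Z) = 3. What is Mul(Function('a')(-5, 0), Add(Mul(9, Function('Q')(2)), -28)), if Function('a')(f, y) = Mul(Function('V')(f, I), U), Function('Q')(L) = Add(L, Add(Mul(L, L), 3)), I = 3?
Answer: 795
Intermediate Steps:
U = 5 (U = Add(0, 5) = 5)
Function('Q')(L) = Add(3, L, Pow(L, 2)) (Function('Q')(L) = Add(L, Add(Pow(L, 2), 3)) = Add(L, Add(3, Pow(L, 2))) = Add(3, L, Pow(L, 2)))
Function('a')(f, y) = 15 (Function('a')(f, y) = Mul(3, 5) = 15)
Mul(Function('a')(-5, 0), Add(Mul(9, Function('Q')(2)), -28)) = Mul(15, Add(Mul(9, Add(3, 2, Pow(2, 2))), -28)) = Mul(15, Add(Mul(9, Add(3, 2, 4)), -28)) = Mul(15, Add(Mul(9, 9), -28)) = Mul(15, Add(81, -28)) = Mul(15, 53) = 795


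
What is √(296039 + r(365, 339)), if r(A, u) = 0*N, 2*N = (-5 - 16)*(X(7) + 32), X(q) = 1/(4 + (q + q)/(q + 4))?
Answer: √296039 ≈ 544.09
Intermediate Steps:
X(q) = 1/(4 + 2*q/(4 + q)) (X(q) = 1/(4 + (2*q)/(4 + q)) = 1/(4 + 2*q/(4 + q)))
N = -39207/116 (N = ((-5 - 16)*((4 + 7)/(2*(8 + 3*7)) + 32))/2 = (-21*((½)*11/(8 + 21) + 32))/2 = (-21*((½)*11/29 + 32))/2 = (-21*((½)*(1/29)*11 + 32))/2 = (-21*(11/58 + 32))/2 = (-21*1867/58)/2 = (½)*(-39207/58) = -39207/116 ≈ -337.99)
r(A, u) = 0 (r(A, u) = 0*(-39207/116) = 0)
√(296039 + r(365, 339)) = √(296039 + 0) = √296039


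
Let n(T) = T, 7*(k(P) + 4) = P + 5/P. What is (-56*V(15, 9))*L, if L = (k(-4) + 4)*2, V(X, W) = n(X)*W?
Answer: 11340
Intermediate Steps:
k(P) = -4 + P/7 + 5/(7*P) (k(P) = -4 + (P + 5/P)/7 = -4 + (P/7 + 5/(7*P)) = -4 + P/7 + 5/(7*P))
V(X, W) = W*X (V(X, W) = X*W = W*X)
L = -3/2 (L = ((⅐)*(5 - 4*(-28 - 4))/(-4) + 4)*2 = ((⅐)*(-¼)*(5 - 4*(-32)) + 4)*2 = ((⅐)*(-¼)*(5 + 128) + 4)*2 = ((⅐)*(-¼)*133 + 4)*2 = (-19/4 + 4)*2 = -¾*2 = -3/2 ≈ -1.5000)
(-56*V(15, 9))*L = -504*15*(-3/2) = -56*135*(-3/2) = -7560*(-3/2) = 11340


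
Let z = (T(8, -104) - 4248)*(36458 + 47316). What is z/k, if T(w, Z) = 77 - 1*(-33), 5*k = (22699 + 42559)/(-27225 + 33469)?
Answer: -5411312835320/32629 ≈ -1.6584e+8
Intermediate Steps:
k = 32629/15610 (k = ((22699 + 42559)/(-27225 + 33469))/5 = (65258/6244)/5 = (65258*(1/6244))/5 = (1/5)*(32629/3122) = 32629/15610 ≈ 2.0903)
T(w, Z) = 110 (T(w, Z) = 77 + 33 = 110)
z = -346656812 (z = (110 - 4248)*(36458 + 47316) = -4138*83774 = -346656812)
z/k = -346656812/32629/15610 = -346656812*15610/32629 = -5411312835320/32629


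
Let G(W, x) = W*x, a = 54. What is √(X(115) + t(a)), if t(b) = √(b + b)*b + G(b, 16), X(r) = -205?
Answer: √(659 + 324*√3) ≈ 34.931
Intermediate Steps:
t(b) = 16*b + √2*b^(3/2) (t(b) = √(b + b)*b + b*16 = √(2*b)*b + 16*b = (√2*√b)*b + 16*b = √2*b^(3/2) + 16*b = 16*b + √2*b^(3/2))
√(X(115) + t(a)) = √(-205 + (16*54 + √2*54^(3/2))) = √(-205 + (864 + √2*(162*√6))) = √(-205 + (864 + 324*√3)) = √(659 + 324*√3)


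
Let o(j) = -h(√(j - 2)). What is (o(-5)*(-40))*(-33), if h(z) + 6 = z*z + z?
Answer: 17160 - 1320*I*√7 ≈ 17160.0 - 3492.4*I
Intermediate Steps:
h(z) = -6 + z + z² (h(z) = -6 + (z*z + z) = -6 + (z² + z) = -6 + (z + z²) = -6 + z + z²)
o(j) = 8 - j - √(-2 + j) (o(j) = -(-6 + √(j - 2) + (√(j - 2))²) = -(-6 + √(-2 + j) + (√(-2 + j))²) = -(-6 + √(-2 + j) + (-2 + j)) = -(-8 + j + √(-2 + j)) = 8 - j - √(-2 + j))
(o(-5)*(-40))*(-33) = ((8 - 1*(-5) - √(-2 - 5))*(-40))*(-33) = ((8 + 5 - √(-7))*(-40))*(-33) = ((8 + 5 - I*√7)*(-40))*(-33) = ((13 - I*√7)*(-40))*(-33) = (-520 + 40*I*√7)*(-33) = 17160 - 1320*I*√7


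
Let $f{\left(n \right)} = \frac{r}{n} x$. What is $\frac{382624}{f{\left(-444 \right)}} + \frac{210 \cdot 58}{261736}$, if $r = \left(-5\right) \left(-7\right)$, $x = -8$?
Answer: $\frac{1389532450863}{2290190} \approx 6.0673 \cdot 10^{5}$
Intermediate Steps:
$r = 35$
$f{\left(n \right)} = - \frac{280}{n}$ ($f{\left(n \right)} = \frac{35}{n} \left(-8\right) = - \frac{280}{n}$)
$\frac{382624}{f{\left(-444 \right)}} + \frac{210 \cdot 58}{261736} = \frac{382624}{\left(-280\right) \frac{1}{-444}} + \frac{210 \cdot 58}{261736} = \frac{382624}{\left(-280\right) \left(- \frac{1}{444}\right)} + 12180 \cdot \frac{1}{261736} = \frac{382624}{\frac{70}{111}} + \frac{3045}{65434} = 382624 \cdot \frac{111}{70} + \frac{3045}{65434} = \frac{21235632}{35} + \frac{3045}{65434} = \frac{1389532450863}{2290190}$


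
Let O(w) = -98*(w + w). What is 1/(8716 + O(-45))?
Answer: 1/17536 ≈ 5.7026e-5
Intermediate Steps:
O(w) = -196*w
1/(8716 + O(-45)) = 1/(8716 - 196*(-45)) = 1/(8716 + 8820) = 1/17536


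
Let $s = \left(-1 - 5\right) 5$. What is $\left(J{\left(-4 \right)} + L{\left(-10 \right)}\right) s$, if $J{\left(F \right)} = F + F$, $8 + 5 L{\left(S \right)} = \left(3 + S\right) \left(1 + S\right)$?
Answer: $-90$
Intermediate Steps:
$L{\left(S \right)} = - \frac{8}{5} + \frac{\left(1 + S\right) \left(3 + S\right)}{5}$ ($L{\left(S \right)} = - \frac{8}{5} + \frac{\left(3 + S\right) \left(1 + S\right)}{5} = - \frac{8}{5} + \frac{\left(1 + S\right) \left(3 + S\right)}{5}$)
$J{\left(F \right)} = 2 F$
$s = -30$ ($s = \left(-6\right) 5 = -30$)
$\left(J{\left(-4 \right)} + L{\left(-10 \right)}\right) s = \left(2 \left(-4\right) + \left(-1 + \frac{\left(-10\right)^{2}}{5} + \frac{4}{5} \left(-10\right)\right)\right) \left(-30\right) = \left(-8 - -11\right) \left(-30\right) = \left(-8 + 11\right) \left(-30\right) = 3 \left(-30\right) = -90$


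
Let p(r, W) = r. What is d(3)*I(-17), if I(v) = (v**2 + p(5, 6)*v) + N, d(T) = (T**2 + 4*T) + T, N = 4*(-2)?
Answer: 4704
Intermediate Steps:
N = -8
d(T) = T**2 + 5*T
I(v) = -8 + v**2 + 5*v (I(v) = (v**2 + 5*v) - 8 = -8 + v**2 + 5*v)
d(3)*I(-17) = (3*(5 + 3))*(-8 + (-17)**2 + 5*(-17)) = (3*8)*(-8 + 289 - 85) = 24*196 = 4704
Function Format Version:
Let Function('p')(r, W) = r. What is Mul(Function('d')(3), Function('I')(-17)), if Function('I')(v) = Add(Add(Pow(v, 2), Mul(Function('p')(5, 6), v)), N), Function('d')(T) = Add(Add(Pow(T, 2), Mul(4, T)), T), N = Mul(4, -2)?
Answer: 4704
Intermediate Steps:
N = -8
Function('d')(T) = Add(Pow(T, 2), Mul(5, T))
Function('I')(v) = Add(-8, Pow(v, 2), Mul(5, v)) (Function('I')(v) = Add(Add(Pow(v, 2), Mul(5, v)), -8) = Add(-8, Pow(v, 2), Mul(5, v)))
Mul(Function('d')(3), Function('I')(-17)) = Mul(Mul(3, Add(5, 3)), Add(-8, Pow(-17, 2), Mul(5, -17))) = Mul(Mul(3, 8), Add(-8, 289, -85)) = Mul(24, 196) = 4704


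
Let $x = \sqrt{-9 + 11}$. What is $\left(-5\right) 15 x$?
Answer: $- 75 \sqrt{2} \approx -106.07$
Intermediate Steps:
$x = \sqrt{2} \approx 1.4142$
$\left(-5\right) 15 x = \left(-5\right) 15 \sqrt{2} = - 75 \sqrt{2}$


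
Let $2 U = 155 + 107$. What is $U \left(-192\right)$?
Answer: $-25152$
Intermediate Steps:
$U = 131$ ($U = \frac{155 + 107}{2} = \frac{1}{2} \cdot 262 = 131$)
$U \left(-192\right) = 131 \left(-192\right) = -25152$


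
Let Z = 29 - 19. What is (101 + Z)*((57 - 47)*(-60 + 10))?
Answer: -55500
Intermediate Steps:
Z = 10
(101 + Z)*((57 - 47)*(-60 + 10)) = (101 + 10)*((57 - 47)*(-60 + 10)) = 111*(10*(-50)) = 111*(-500) = -55500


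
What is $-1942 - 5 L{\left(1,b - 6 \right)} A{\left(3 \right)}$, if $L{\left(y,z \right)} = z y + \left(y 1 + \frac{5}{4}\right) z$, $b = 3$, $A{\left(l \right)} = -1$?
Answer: $- \frac{7963}{4} \approx -1990.8$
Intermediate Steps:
$L{\left(y,z \right)} = y z + z \left(\frac{5}{4} + y\right)$ ($L{\left(y,z \right)} = y z + \left(y + 5 \cdot \frac{1}{4}\right) z = y z + \left(y + \frac{5}{4}\right) z = y z + \left(\frac{5}{4} + y\right) z = y z + z \left(\frac{5}{4} + y\right)$)
$-1942 - 5 L{\left(1,b - 6 \right)} A{\left(3 \right)} = -1942 - 5 \frac{\left(3 - 6\right) \left(5 + 8 \cdot 1\right)}{4} \left(-1\right) = -1942 - 5 \frac{\left(3 - 6\right) \left(5 + 8\right)}{4} \left(-1\right) = -1942 - 5 \cdot \frac{1}{4} \left(-3\right) 13 \left(-1\right) = -1942 - 5 \left(- \frac{39}{4}\right) \left(-1\right) = -1942 - \left(- \frac{195}{4}\right) \left(-1\right) = -1942 - \frac{195}{4} = - \frac{7963}{4}$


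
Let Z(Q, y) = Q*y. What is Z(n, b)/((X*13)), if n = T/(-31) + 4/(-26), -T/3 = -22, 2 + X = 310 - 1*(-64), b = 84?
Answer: -6440/162409 ≈ -0.039653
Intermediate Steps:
X = 372 (X = -2 + (310 - 1*(-64)) = -2 + (310 + 64) = -2 + 374 = 372)
T = 66 (T = -3*(-22) = 66)
n = -920/403 (n = 66/(-31) + 4/(-26) = 66*(-1/31) + 4*(-1/26) = -66/31 - 2/13 = -920/403 ≈ -2.2829)
Z(n, b)/((X*13)) = (-920/403*84)/((372*13)) = -77280/403/4836 = -77280/403*1/4836 = -6440/162409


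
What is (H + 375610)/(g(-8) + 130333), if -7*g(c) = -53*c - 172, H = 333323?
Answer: 708933/130297 ≈ 5.4409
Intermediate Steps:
g(c) = 172/7 + 53*c/7 (g(c) = -(-53*c - 172)/7 = -(-172 - 53*c)/7 = 172/7 + 53*c/7)
(H + 375610)/(g(-8) + 130333) = (333323 + 375610)/((172/7 + (53/7)*(-8)) + 130333) = 708933/((172/7 - 424/7) + 130333) = 708933/(-36 + 130333) = 708933/130297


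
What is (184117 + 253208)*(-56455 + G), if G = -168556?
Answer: -98402935575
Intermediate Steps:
(184117 + 253208)*(-56455 + G) = (184117 + 253208)*(-56455 - 168556) = 437325*(-225011) = -98402935575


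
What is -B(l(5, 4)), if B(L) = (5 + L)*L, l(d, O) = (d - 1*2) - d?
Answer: 6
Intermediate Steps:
l(d, O) = -2 (l(d, O) = (d - 2) - d = (-2 + d) - d = -2)
B(L) = L*(5 + L)
-B(l(5, 4)) = -(-2)*(5 - 2) = -(-2)*3 = -1*(-6) = 6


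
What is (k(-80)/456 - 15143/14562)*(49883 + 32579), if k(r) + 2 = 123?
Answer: -35343254431/553356 ≈ -63871.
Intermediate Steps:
k(r) = 121 (k(r) = -2 + 123 = 121)
(k(-80)/456 - 15143/14562)*(49883 + 32579) = (121/456 - 15143/14562)*(49883 + 32579) = (121*(1/456) - 15143*1/14562)*82462 = (121/456 - 15143/14562)*82462 = -857201/1106712*82462 = -35343254431/553356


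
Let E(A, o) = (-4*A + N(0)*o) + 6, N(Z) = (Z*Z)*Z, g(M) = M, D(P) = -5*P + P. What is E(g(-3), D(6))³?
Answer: 5832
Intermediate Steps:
D(P) = -4*P
N(Z) = Z³ (N(Z) = Z²*Z = Z³)
E(A, o) = 6 - 4*A (E(A, o) = (-4*A + 0³*o) + 6 = (-4*A + 0*o) + 6 = (-4*A + 0) + 6 = -4*A + 6 = 6 - 4*A)
E(g(-3), D(6))³ = (6 - 4*(-3))³ = (6 + 12)³ = 18³ = 5832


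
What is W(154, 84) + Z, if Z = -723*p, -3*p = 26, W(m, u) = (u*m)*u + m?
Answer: 1093044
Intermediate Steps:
W(m, u) = m + m*u² (W(m, u) = (m*u)*u + m = m*u² + m = m + m*u²)
p = -26/3 (p = -⅓*26 = -26/3 ≈ -8.6667)
Z = 6266 (Z = -723*(-26/3) = 6266)
W(154, 84) + Z = 154*(1 + 84²) + 6266 = 154*(1 + 7056) + 6266 = 154*7057 + 6266 = 1086778 + 6266 = 1093044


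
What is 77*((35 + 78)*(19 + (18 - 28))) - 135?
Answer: 78174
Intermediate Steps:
77*((35 + 78)*(19 + (18 - 28))) - 135 = 77*(113*(19 - 10)) - 135 = 77*(113*9) - 135 = 77*1017 - 135 = 78309 - 135 = 78174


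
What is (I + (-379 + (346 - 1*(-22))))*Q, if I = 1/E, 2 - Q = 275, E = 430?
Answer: 1291017/430 ≈ 3002.4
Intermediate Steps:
Q = -273 (Q = 2 - 1*275 = 2 - 275 = -273)
I = 1/430 ≈ 0.0023256
(I + (-379 + (346 - 1*(-22))))*Q = (1/430 + (-379 + (346 - 1*(-22))))*(-273) = (1/430 + (-379 + (346 + 22)))*(-273) = (1/430 + (-379 + 368))*(-273) = (1/430 - 11)*(-273) = -4729/430*(-273) = 1291017/430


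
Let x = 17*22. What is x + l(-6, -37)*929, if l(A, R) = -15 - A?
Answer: -7987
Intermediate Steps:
x = 374
x + l(-6, -37)*929 = 374 + (-15 - 1*(-6))*929 = 374 + (-15 + 6)*929 = 374 - 9*929 = 374 - 8361 = -7987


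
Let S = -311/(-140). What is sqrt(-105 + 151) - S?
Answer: -311/140 + sqrt(46) ≈ 4.5609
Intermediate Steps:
S = 311/140 (S = -311*(-1/140) = 311/140 ≈ 2.2214)
sqrt(-105 + 151) - S = sqrt(-105 + 151) - 1*311/140 = sqrt(46) - 311/140 = -311/140 + sqrt(46)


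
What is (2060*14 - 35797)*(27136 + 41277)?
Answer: -475949241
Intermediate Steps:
(2060*14 - 35797)*(27136 + 41277) = (28840 - 35797)*68413 = -6957*68413 = -475949241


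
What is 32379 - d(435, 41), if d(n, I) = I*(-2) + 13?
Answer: 32448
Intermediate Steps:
d(n, I) = 13 - 2*I (d(n, I) = -2*I + 13 = 13 - 2*I)
32379 - d(435, 41) = 32379 - (13 - 2*41) = 32379 - (13 - 82) = 32379 - 1*(-69) = 32379 + 69 = 32448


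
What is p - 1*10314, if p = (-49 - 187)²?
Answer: 45382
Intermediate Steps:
p = 55696 (p = (-236)² = 55696)
p - 1*10314 = 55696 - 1*10314 = 55696 - 10314 = 45382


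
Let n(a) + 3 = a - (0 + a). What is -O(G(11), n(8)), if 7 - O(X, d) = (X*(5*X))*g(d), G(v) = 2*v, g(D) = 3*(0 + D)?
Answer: -21787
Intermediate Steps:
g(D) = 3*D
n(a) = -3 (n(a) = -3 + (a - (0 + a)) = -3 + (a - a) = -3 + 0 = -3)
O(X, d) = 7 - 15*d*X**2 (O(X, d) = 7 - X*(5*X)*3*d = 7 - 5*X**2*3*d = 7 - 15*d*X**2)
-O(G(11), n(8)) = -(7 - 15*(-3)*(2*11)**2) = -(7 - 15*(-3)*22**2) = -(7 - 15*(-3)*484) = -(7 + 21780) = -1*21787 = -21787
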